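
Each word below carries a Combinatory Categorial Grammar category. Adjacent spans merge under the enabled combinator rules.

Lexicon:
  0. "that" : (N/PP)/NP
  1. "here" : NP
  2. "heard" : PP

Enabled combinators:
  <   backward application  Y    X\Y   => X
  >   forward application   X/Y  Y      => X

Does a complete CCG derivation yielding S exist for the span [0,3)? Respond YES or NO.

NO

(N/PP)/NP NP PP
CKY chart[0,3] = {N}; S ∉ chart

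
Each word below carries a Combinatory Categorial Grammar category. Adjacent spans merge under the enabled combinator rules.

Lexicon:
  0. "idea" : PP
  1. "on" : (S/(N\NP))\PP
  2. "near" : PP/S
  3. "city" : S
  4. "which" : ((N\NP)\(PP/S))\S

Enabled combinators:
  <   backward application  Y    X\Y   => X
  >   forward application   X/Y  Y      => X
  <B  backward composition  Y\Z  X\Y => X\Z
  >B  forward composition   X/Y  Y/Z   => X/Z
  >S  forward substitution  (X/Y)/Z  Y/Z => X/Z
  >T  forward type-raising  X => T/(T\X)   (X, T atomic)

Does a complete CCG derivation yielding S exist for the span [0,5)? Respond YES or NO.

[0,5] S   >
  [0,2] S/(N\NP)   <
    [0,1] "idea" : PP
    [1,2] "on" : (S/(N\NP))\PP
  [2,5] N\NP   <
    [2,3] "near" : PP/S
    [3,5] (N\NP)\(PP/S)   <
      [3,4] "city" : S
      [4,5] "which" : ((N\NP)\(PP/S))\S

YES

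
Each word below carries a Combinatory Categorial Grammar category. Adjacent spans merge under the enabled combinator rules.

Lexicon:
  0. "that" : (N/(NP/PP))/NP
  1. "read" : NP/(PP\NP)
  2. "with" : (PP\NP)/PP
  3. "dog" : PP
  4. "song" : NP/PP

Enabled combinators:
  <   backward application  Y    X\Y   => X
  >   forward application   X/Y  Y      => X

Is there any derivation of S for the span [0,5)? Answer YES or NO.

NO

(N/(NP/PP))/NP NP/(PP\NP) (PP\NP)/PP PP NP/PP
CKY chart[0,5] = {N}; S ∉ chart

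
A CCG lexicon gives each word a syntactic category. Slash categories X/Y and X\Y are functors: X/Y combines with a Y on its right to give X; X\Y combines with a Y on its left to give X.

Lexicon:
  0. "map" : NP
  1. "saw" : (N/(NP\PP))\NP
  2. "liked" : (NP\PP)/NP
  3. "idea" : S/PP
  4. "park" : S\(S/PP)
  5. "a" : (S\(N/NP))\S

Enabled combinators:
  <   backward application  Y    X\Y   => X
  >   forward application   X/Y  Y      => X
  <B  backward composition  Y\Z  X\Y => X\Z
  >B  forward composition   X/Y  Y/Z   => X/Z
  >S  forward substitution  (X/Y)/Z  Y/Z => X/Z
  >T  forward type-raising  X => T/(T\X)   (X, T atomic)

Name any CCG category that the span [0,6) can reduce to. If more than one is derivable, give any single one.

S

[0,6] S   <
  [0,3] N/NP   >B
    [0,2] N/(NP\PP)   <
      [0,1] "map" : NP
      [1,2] "saw" : (N/(NP\PP))\NP
    [2,3] "liked" : (NP\PP)/NP
  [3,6] S\(N/NP)   <
    [3,5] S   <
      [3,4] "idea" : S/PP
      [4,5] "park" : S\(S/PP)
    [5,6] "a" : (S\(N/NP))\S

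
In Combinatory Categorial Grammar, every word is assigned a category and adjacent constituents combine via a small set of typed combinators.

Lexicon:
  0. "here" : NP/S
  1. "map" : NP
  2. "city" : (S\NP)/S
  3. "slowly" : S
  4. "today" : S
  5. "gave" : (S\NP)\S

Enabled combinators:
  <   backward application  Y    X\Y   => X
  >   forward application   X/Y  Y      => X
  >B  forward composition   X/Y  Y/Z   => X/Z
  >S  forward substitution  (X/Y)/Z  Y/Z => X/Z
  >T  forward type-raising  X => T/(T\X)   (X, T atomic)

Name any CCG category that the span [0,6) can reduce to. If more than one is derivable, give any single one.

S

[0,6] S   <
  [0,4] NP   >
    [0,1] "here" : NP/S
    [1,4] S   >
      [1,2] S/(S\NP)   >T
        [1,2] "map" : NP
      [2,4] S\NP   >
        [2,3] "city" : (S\NP)/S
        [3,4] "slowly" : S
  [4,6] S\NP   <
    [4,5] "today" : S
    [5,6] "gave" : (S\NP)\S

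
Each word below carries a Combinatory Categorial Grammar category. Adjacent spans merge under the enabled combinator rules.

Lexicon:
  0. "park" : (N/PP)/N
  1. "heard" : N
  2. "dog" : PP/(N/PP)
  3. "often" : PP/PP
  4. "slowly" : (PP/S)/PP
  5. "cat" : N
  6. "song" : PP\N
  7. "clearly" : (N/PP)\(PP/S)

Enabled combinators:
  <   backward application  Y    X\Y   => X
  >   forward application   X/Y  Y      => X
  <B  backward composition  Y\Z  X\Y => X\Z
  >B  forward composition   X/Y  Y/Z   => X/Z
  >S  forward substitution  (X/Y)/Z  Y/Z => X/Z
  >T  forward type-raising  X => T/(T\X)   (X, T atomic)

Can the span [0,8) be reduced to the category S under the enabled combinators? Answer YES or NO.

(N/PP)/N N PP/(N/PP) PP/PP (PP/S)/PP N PP\N (N/PP)\(PP/S)
CKY chart[0,8] = {N, N/(N\N), N/(PP\PP), NP/(NP\N), PP/(PP\N), S/(S\N)}; S ∉ chart

NO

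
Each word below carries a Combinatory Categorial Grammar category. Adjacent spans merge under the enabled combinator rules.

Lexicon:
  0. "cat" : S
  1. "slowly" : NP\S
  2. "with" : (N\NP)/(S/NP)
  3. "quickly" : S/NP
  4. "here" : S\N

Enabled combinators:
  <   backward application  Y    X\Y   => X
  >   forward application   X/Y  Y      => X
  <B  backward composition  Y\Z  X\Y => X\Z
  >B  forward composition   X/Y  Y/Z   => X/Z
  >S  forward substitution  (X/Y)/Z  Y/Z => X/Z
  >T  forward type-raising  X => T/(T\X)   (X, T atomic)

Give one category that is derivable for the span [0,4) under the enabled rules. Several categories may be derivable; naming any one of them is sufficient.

[0,5] S   <
  [0,4] N   <
    [0,2] NP   <
      [0,1] "cat" : S
      [1,2] "slowly" : NP\S
    [2,4] N\NP   >
      [2,3] "with" : (N\NP)/(S/NP)
      [3,4] "quickly" : S/NP
  [4,5] "here" : S\N

N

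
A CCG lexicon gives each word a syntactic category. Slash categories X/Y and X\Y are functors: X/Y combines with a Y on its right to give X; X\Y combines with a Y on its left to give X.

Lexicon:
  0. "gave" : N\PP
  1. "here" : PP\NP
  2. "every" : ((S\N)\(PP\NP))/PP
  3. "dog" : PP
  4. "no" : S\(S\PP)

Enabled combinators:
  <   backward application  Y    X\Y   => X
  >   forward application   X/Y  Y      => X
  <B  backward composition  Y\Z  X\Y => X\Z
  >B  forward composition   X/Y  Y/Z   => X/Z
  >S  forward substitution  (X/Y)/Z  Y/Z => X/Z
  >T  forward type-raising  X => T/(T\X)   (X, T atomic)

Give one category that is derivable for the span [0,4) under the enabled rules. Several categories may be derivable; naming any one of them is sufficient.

S\PP

[0,5] S   <
  [0,4] S\PP   <B
    [0,1] "gave" : N\PP
    [1,4] S\N   <
      [1,2] "here" : PP\NP
      [2,4] (S\N)\(PP\NP)   >
        [2,3] "every" : ((S\N)\(PP\NP))/PP
        [3,4] "dog" : PP
  [4,5] "no" : S\(S\PP)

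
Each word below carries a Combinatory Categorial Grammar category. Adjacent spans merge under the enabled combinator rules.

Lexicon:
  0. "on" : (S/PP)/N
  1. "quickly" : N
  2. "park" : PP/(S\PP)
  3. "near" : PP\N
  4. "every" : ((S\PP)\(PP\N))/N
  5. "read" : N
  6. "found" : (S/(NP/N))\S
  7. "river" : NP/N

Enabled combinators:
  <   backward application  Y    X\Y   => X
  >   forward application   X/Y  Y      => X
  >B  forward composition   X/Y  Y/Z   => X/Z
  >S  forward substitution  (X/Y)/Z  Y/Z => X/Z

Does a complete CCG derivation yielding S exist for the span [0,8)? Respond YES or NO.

[0,8] S   >
  [0,7] S/(NP/N)   <
    [0,6] S   >
      [0,2] S/PP   >
        [0,1] "on" : (S/PP)/N
        [1,2] "quickly" : N
      [2,6] PP   >
        [2,3] "park" : PP/(S\PP)
        [3,6] S\PP   <
          [3,4] "near" : PP\N
          [4,6] (S\PP)\(PP\N)   >
            [4,5] "every" : ((S\PP)\(PP\N))/N
            [5,6] "read" : N
    [6,7] "found" : (S/(NP/N))\S
  [7,8] "river" : NP/N

YES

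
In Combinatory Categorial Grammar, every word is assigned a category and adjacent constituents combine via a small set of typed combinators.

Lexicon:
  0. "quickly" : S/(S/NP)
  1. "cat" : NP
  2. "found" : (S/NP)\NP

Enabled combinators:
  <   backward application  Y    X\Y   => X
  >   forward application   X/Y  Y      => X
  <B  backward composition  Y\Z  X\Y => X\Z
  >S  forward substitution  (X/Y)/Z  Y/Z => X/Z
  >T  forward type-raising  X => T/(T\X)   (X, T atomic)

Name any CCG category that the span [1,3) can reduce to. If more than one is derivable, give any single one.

[0,3] S   >
  [0,1] "quickly" : S/(S/NP)
  [1,3] S/NP   <
    [1,2] "cat" : NP
    [2,3] "found" : (S/NP)\NP

S/NP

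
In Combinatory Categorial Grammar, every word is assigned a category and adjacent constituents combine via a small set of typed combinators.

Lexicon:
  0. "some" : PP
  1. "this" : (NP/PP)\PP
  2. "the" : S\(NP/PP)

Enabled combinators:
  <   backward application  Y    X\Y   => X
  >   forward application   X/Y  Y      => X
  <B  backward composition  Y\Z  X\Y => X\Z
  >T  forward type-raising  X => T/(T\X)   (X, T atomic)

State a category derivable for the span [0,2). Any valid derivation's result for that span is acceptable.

[0,3] S   <
  [0,2] NP/PP   <
    [0,1] "some" : PP
    [1,2] "this" : (NP/PP)\PP
  [2,3] "the" : S\(NP/PP)

NP/PP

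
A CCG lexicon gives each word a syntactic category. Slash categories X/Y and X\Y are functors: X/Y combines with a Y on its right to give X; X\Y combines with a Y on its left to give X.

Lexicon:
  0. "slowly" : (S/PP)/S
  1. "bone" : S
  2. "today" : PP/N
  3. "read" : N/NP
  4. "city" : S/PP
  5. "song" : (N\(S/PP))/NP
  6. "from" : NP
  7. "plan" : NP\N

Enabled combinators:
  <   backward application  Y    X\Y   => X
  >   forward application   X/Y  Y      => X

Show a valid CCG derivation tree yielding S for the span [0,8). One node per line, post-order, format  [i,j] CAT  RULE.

[0,1] (S/PP)/S  lex  "slowly"
[1,2] S  lex  "bone"
[0,2] S/PP  >  k=1
[2,3] PP/N  lex  "today"
[3,4] N/NP  lex  "read"
[4,5] S/PP  lex  "city"
[5,6] (N\(S/PP))/NP  lex  "song"
[6,7] NP  lex  "from"
[5,7] N\(S/PP)  >  k=6
[4,7] N  <  k=5
[7,8] NP\N  lex  "plan"
[4,8] NP  <  k=7
[3,8] N  >  k=4
[2,8] PP  >  k=3
[0,8] S  >  k=2

[0,8] S   >
  [0,2] S/PP   >
    [0,1] "slowly" : (S/PP)/S
    [1,2] "bone" : S
  [2,8] PP   >
    [2,3] "today" : PP/N
    [3,8] N   >
      [3,4] "read" : N/NP
      [4,8] NP   <
        [4,7] N   <
          [4,5] "city" : S/PP
          [5,7] N\(S/PP)   >
            [5,6] "song" : (N\(S/PP))/NP
            [6,7] "from" : NP
        [7,8] "plan" : NP\N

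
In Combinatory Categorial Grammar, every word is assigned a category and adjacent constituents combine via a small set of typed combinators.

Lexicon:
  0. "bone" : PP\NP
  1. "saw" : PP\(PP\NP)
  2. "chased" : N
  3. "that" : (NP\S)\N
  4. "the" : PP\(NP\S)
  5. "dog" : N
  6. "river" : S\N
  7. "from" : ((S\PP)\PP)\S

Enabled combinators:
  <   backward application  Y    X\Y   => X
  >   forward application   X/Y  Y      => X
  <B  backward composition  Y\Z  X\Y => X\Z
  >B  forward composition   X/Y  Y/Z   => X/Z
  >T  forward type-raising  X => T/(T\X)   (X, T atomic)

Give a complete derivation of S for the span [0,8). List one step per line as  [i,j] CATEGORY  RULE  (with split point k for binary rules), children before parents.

[0,8] S   <
  [0,2] PP   <
    [0,1] "bone" : PP\NP
    [1,2] "saw" : PP\(PP\NP)
  [2,8] S\PP   <
    [2,5] PP   <
      [2,4] NP\S   <
        [2,3] "chased" : N
        [3,4] "that" : (NP\S)\N
      [4,5] "the" : PP\(NP\S)
    [5,8] (S\PP)\PP   <
      [5,7] S   <
        [5,6] "dog" : N
        [6,7] "river" : S\N
      [7,8] "from" : ((S\PP)\PP)\S

[0,1] PP\NP  lex  "bone"
[1,2] PP\(PP\NP)  lex  "saw"
[0,2] PP  <  k=1
[2,3] N  lex  "chased"
[3,4] (NP\S)\N  lex  "that"
[2,4] NP\S  <  k=3
[4,5] PP\(NP\S)  lex  "the"
[2,5] PP  <  k=4
[5,6] N  lex  "dog"
[6,7] S\N  lex  "river"
[5,7] S  <  k=6
[7,8] ((S\PP)\PP)\S  lex  "from"
[5,8] (S\PP)\PP  <  k=7
[2,8] S\PP  <  k=5
[0,8] S  <  k=2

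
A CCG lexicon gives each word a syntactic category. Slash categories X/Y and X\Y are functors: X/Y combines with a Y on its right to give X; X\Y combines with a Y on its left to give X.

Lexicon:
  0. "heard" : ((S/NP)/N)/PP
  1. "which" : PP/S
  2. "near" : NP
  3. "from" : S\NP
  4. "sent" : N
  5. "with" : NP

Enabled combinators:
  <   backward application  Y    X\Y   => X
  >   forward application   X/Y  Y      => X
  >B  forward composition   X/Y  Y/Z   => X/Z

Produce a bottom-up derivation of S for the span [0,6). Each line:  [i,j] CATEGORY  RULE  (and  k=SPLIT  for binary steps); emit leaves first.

[0,1] ((S/NP)/N)/PP  lex  "heard"
[1,2] PP/S  lex  "which"
[2,3] NP  lex  "near"
[3,4] S\NP  lex  "from"
[2,4] S  <  k=3
[1,4] PP  >  k=2
[0,4] (S/NP)/N  >  k=1
[4,5] N  lex  "sent"
[0,5] S/NP  >  k=4
[5,6] NP  lex  "with"
[0,6] S  >  k=5

[0,6] S   >
  [0,5] S/NP   >
    [0,4] (S/NP)/N   >
      [0,1] "heard" : ((S/NP)/N)/PP
      [1,4] PP   >
        [1,2] "which" : PP/S
        [2,4] S   <
          [2,3] "near" : NP
          [3,4] "from" : S\NP
    [4,5] "sent" : N
  [5,6] "with" : NP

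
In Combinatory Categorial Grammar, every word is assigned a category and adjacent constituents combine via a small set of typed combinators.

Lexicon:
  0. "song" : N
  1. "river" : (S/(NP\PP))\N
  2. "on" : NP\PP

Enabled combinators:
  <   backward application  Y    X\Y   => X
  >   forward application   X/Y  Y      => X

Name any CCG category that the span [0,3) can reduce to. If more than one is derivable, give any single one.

S

[0,3] S   >
  [0,2] S/(NP\PP)   <
    [0,1] "song" : N
    [1,2] "river" : (S/(NP\PP))\N
  [2,3] "on" : NP\PP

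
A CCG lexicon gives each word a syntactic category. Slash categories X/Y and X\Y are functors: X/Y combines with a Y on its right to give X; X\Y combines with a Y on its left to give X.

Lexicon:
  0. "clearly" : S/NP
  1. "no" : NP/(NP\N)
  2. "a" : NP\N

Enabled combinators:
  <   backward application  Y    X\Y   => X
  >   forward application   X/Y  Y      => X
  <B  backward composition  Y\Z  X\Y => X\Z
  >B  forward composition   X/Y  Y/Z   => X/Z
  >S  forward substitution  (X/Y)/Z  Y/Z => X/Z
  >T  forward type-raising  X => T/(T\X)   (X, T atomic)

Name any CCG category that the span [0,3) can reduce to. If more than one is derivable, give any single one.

[0,3] S   >
  [0,1] "clearly" : S/NP
  [1,3] NP   >
    [1,2] "no" : NP/(NP\N)
    [2,3] "a" : NP\N

S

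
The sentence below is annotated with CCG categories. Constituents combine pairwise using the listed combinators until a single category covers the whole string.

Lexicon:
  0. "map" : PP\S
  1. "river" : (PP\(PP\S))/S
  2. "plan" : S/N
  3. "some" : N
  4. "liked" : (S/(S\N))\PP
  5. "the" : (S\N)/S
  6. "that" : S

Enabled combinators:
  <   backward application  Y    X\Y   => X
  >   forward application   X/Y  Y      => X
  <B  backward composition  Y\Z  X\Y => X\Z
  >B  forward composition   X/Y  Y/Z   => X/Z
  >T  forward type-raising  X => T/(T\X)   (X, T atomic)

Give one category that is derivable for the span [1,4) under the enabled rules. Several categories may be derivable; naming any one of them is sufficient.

[0,7] S   >
  [0,5] S/(S\N)   <
    [0,4] PP   <
      [0,1] "map" : PP\S
      [1,4] PP\(PP\S)   >
        [1,2] "river" : (PP\(PP\S))/S
        [2,4] S   >
          [2,3] "plan" : S/N
          [3,4] "some" : N
    [4,5] "liked" : (S/(S\N))\PP
  [5,7] S\N   >
    [5,6] "the" : (S\N)/S
    [6,7] "that" : S

PP\(PP\S)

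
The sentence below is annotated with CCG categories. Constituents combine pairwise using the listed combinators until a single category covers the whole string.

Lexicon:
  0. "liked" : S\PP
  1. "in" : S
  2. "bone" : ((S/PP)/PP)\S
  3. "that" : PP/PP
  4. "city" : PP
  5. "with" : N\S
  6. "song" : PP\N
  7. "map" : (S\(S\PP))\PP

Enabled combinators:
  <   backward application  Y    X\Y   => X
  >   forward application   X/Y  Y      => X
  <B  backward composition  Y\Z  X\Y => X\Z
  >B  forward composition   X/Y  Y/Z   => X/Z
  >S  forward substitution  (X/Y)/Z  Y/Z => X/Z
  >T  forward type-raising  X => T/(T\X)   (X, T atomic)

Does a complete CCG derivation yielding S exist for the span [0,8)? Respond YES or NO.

[0,8] S   <
  [0,1] "liked" : S\PP
  [1,8] S\(S\PP)   <
    [1,7] PP   <
      [1,5] S   >
        [1,4] S/PP   >S
          [1,3] (S/PP)/PP   <
            [1,2] "in" : S
            [2,3] "bone" : ((S/PP)/PP)\S
          [3,4] "that" : PP/PP
        [4,5] "city" : PP
      [5,7] PP\S   <B
        [5,6] "with" : N\S
        [6,7] "song" : PP\N
    [7,8] "map" : (S\(S\PP))\PP

YES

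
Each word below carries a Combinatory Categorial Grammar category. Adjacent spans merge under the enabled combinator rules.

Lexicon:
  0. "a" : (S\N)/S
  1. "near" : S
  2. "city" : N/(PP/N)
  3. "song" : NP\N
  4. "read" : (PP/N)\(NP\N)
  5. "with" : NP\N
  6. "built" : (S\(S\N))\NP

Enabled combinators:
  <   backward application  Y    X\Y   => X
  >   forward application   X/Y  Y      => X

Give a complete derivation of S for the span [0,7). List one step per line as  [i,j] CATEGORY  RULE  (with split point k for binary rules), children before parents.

[0,7] S   <
  [0,2] S\N   >
    [0,1] "a" : (S\N)/S
    [1,2] "near" : S
  [2,7] S\(S\N)   <
    [2,6] NP   <
      [2,5] N   >
        [2,3] "city" : N/(PP/N)
        [3,5] PP/N   <
          [3,4] "song" : NP\N
          [4,5] "read" : (PP/N)\(NP\N)
      [5,6] "with" : NP\N
    [6,7] "built" : (S\(S\N))\NP

[0,1] (S\N)/S  lex  "a"
[1,2] S  lex  "near"
[0,2] S\N  >  k=1
[2,3] N/(PP/N)  lex  "city"
[3,4] NP\N  lex  "song"
[4,5] (PP/N)\(NP\N)  lex  "read"
[3,5] PP/N  <  k=4
[2,5] N  >  k=3
[5,6] NP\N  lex  "with"
[2,6] NP  <  k=5
[6,7] (S\(S\N))\NP  lex  "built"
[2,7] S\(S\N)  <  k=6
[0,7] S  <  k=2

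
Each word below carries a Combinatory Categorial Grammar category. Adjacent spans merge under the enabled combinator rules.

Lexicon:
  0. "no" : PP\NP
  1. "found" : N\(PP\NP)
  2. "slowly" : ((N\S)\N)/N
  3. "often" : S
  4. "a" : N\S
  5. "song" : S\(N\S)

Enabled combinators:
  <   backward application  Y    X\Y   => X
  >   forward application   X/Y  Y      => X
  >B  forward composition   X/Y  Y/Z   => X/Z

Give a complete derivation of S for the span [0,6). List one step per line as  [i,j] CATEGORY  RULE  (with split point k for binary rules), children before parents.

[0,1] PP\NP  lex  "no"
[1,2] N\(PP\NP)  lex  "found"
[0,2] N  <  k=1
[2,3] ((N\S)\N)/N  lex  "slowly"
[3,4] S  lex  "often"
[4,5] N\S  lex  "a"
[3,5] N  <  k=4
[2,5] (N\S)\N  >  k=3
[0,5] N\S  <  k=2
[5,6] S\(N\S)  lex  "song"
[0,6] S  <  k=5

[0,6] S   <
  [0,5] N\S   <
    [0,2] N   <
      [0,1] "no" : PP\NP
      [1,2] "found" : N\(PP\NP)
    [2,5] (N\S)\N   >
      [2,3] "slowly" : ((N\S)\N)/N
      [3,5] N   <
        [3,4] "often" : S
        [4,5] "a" : N\S
  [5,6] "song" : S\(N\S)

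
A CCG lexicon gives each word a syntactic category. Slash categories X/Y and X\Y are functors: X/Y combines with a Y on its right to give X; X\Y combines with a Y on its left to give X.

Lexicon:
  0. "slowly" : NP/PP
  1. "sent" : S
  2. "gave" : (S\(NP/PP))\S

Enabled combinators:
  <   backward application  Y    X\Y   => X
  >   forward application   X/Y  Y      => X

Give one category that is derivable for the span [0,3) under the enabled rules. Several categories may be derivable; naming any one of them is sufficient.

S

[0,3] S   <
  [0,1] "slowly" : NP/PP
  [1,3] S\(NP/PP)   <
    [1,2] "sent" : S
    [2,3] "gave" : (S\(NP/PP))\S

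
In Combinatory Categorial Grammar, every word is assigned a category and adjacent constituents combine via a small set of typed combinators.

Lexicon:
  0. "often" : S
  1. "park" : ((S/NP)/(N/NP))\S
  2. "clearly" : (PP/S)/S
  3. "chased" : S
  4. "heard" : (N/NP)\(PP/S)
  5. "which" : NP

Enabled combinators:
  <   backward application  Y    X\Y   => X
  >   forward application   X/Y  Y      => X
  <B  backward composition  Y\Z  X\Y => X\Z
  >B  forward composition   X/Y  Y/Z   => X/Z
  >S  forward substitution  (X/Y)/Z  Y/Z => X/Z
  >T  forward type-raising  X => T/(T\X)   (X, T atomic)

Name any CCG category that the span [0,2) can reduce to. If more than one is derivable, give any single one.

[0,6] S   >
  [0,5] S/NP   >
    [0,2] (S/NP)/(N/NP)   <
      [0,1] "often" : S
      [1,2] "park" : ((S/NP)/(N/NP))\S
    [2,5] N/NP   <
      [2,4] PP/S   >
        [2,3] "clearly" : (PP/S)/S
        [3,4] "chased" : S
      [4,5] "heard" : (N/NP)\(PP/S)
  [5,6] "which" : NP

(S/NP)/(N/NP)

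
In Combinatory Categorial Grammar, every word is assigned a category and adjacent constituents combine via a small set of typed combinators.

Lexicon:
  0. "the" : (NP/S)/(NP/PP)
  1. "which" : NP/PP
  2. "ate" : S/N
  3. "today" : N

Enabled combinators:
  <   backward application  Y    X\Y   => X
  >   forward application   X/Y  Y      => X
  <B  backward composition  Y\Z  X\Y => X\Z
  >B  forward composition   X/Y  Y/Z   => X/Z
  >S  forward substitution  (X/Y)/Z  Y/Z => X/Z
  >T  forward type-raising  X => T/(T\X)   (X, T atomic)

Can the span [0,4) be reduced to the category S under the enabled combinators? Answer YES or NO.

NO

(NP/S)/(NP/PP) NP/PP S/N N
CKY chart[0,4] = {N/(N\NP), NP, NP/(NP\NP), NP/(N\N), NP/(S\S), PP/(PP\NP), S/(S\NP)}; S ∉ chart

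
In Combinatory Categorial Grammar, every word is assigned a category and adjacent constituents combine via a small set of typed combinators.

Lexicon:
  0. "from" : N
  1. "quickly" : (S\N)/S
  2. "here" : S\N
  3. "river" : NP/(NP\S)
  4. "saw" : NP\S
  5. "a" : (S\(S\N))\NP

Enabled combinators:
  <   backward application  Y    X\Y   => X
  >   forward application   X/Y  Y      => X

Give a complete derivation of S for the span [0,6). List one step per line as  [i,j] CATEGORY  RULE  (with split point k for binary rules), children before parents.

[0,6] S   <
  [0,1] "from" : N
  [1,6] S\N   >
    [1,2] "quickly" : (S\N)/S
    [2,6] S   <
      [2,3] "here" : S\N
      [3,6] S\(S\N)   <
        [3,5] NP   >
          [3,4] "river" : NP/(NP\S)
          [4,5] "saw" : NP\S
        [5,6] "a" : (S\(S\N))\NP

[0,1] N  lex  "from"
[1,2] (S\N)/S  lex  "quickly"
[2,3] S\N  lex  "here"
[3,4] NP/(NP\S)  lex  "river"
[4,5] NP\S  lex  "saw"
[3,5] NP  >  k=4
[5,6] (S\(S\N))\NP  lex  "a"
[3,6] S\(S\N)  <  k=5
[2,6] S  <  k=3
[1,6] S\N  >  k=2
[0,6] S  <  k=1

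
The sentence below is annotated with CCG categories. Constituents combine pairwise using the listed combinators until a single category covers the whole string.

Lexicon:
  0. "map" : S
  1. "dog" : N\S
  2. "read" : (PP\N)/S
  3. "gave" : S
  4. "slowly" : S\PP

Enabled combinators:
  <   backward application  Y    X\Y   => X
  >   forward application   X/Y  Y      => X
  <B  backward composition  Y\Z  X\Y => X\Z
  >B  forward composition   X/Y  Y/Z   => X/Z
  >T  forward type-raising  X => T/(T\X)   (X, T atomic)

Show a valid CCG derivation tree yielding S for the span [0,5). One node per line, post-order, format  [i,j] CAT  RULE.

[0,5] S   <
  [0,2] N   >
    [0,1] N/(N\S)   >T
      [0,1] "map" : S
    [1,2] "dog" : N\S
  [2,5] S\N   <B
    [2,4] PP\N   >
      [2,3] "read" : (PP\N)/S
      [3,4] "gave" : S
    [4,5] "slowly" : S\PP

[0,1] S  lex  "map"
[0,1] N/(N\S)  >T
[1,2] N\S  lex  "dog"
[0,2] N  >  k=1
[2,3] (PP\N)/S  lex  "read"
[3,4] S  lex  "gave"
[2,4] PP\N  >  k=3
[4,5] S\PP  lex  "slowly"
[2,5] S\N  <B  k=4
[0,5] S  <  k=2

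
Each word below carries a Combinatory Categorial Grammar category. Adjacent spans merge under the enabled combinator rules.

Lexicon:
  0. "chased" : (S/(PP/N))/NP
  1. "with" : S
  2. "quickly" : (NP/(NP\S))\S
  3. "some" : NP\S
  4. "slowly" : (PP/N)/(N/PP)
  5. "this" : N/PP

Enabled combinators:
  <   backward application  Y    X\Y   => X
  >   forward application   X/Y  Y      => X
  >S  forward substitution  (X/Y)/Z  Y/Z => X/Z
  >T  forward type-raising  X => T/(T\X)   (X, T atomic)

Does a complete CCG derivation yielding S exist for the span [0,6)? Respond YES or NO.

YES

[0,6] S   >
  [0,4] S/(PP/N)   >
    [0,1] "chased" : (S/(PP/N))/NP
    [1,4] NP   >
      [1,3] NP/(NP\S)   <
        [1,2] "with" : S
        [2,3] "quickly" : (NP/(NP\S))\S
      [3,4] "some" : NP\S
  [4,6] PP/N   >
    [4,5] "slowly" : (PP/N)/(N/PP)
    [5,6] "this" : N/PP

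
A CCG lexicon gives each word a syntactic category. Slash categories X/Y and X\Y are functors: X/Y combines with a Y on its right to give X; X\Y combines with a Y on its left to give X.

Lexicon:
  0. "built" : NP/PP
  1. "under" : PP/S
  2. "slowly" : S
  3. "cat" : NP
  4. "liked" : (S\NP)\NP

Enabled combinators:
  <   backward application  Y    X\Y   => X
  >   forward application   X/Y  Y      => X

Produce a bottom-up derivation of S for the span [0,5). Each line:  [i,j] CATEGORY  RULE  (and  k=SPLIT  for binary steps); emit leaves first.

[0,5] S   <
  [0,3] NP   >
    [0,1] "built" : NP/PP
    [1,3] PP   >
      [1,2] "under" : PP/S
      [2,3] "slowly" : S
  [3,5] S\NP   <
    [3,4] "cat" : NP
    [4,5] "liked" : (S\NP)\NP

[0,1] NP/PP  lex  "built"
[1,2] PP/S  lex  "under"
[2,3] S  lex  "slowly"
[1,3] PP  >  k=2
[0,3] NP  >  k=1
[3,4] NP  lex  "cat"
[4,5] (S\NP)\NP  lex  "liked"
[3,5] S\NP  <  k=4
[0,5] S  <  k=3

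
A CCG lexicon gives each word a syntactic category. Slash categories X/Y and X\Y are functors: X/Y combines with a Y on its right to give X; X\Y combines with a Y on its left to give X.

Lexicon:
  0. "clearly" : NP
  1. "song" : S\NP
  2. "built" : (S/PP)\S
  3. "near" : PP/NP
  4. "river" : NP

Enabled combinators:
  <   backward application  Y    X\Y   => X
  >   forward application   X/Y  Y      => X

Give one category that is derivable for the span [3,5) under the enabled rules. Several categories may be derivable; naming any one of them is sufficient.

[0,5] S   >
  [0,3] S/PP   <
    [0,2] S   <
      [0,1] "clearly" : NP
      [1,2] "song" : S\NP
    [2,3] "built" : (S/PP)\S
  [3,5] PP   >
    [3,4] "near" : PP/NP
    [4,5] "river" : NP

PP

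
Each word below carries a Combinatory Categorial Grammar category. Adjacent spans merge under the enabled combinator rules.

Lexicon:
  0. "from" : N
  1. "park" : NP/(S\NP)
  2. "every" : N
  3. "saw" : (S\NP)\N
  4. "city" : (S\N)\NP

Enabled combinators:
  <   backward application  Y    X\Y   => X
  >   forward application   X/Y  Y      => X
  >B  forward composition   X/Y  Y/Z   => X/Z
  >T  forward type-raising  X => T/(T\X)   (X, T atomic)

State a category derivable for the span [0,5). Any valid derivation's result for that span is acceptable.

[0,5] S   <
  [0,1] "from" : N
  [1,5] S\N   <
    [1,4] NP   >
      [1,2] "park" : NP/(S\NP)
      [2,4] S\NP   <
        [2,3] "every" : N
        [3,4] "saw" : (S\NP)\N
    [4,5] "city" : (S\N)\NP

S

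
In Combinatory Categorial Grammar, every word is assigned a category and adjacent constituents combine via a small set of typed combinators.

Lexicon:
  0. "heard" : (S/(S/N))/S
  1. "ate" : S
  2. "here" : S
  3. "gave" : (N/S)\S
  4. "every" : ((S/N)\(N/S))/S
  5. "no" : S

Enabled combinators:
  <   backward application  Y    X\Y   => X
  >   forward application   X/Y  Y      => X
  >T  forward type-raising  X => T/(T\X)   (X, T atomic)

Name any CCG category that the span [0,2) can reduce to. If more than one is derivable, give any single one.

S/(S/N)

[0,6] S   >
  [0,2] S/(S/N)   >
    [0,1] "heard" : (S/(S/N))/S
    [1,2] "ate" : S
  [2,6] S/N   <
    [2,4] N/S   <
      [2,3] "here" : S
      [3,4] "gave" : (N/S)\S
    [4,6] (S/N)\(N/S)   >
      [4,5] "every" : ((S/N)\(N/S))/S
      [5,6] "no" : S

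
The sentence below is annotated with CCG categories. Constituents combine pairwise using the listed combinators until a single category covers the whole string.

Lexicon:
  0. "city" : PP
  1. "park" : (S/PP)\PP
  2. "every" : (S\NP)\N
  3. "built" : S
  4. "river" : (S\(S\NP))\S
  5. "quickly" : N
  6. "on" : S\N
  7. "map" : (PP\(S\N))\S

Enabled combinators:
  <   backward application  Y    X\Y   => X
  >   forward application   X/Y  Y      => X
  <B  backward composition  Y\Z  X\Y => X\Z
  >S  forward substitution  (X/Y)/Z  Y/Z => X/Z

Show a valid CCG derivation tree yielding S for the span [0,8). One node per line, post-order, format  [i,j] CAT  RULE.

[0,1] PP  lex  "city"
[1,2] (S/PP)\PP  lex  "park"
[0,2] S/PP  <  k=1
[2,3] (S\NP)\N  lex  "every"
[3,4] S  lex  "built"
[4,5] (S\(S\NP))\S  lex  "river"
[3,5] S\(S\NP)  <  k=4
[2,5] S\N  <B  k=3
[5,6] N  lex  "quickly"
[6,7] S\N  lex  "on"
[5,7] S  <  k=6
[7,8] (PP\(S\N))\S  lex  "map"
[5,8] PP\(S\N)  <  k=7
[2,8] PP  <  k=5
[0,8] S  >  k=2

[0,8] S   >
  [0,2] S/PP   <
    [0,1] "city" : PP
    [1,2] "park" : (S/PP)\PP
  [2,8] PP   <
    [2,5] S\N   <B
      [2,3] "every" : (S\NP)\N
      [3,5] S\(S\NP)   <
        [3,4] "built" : S
        [4,5] "river" : (S\(S\NP))\S
    [5,8] PP\(S\N)   <
      [5,7] S   <
        [5,6] "quickly" : N
        [6,7] "on" : S\N
      [7,8] "map" : (PP\(S\N))\S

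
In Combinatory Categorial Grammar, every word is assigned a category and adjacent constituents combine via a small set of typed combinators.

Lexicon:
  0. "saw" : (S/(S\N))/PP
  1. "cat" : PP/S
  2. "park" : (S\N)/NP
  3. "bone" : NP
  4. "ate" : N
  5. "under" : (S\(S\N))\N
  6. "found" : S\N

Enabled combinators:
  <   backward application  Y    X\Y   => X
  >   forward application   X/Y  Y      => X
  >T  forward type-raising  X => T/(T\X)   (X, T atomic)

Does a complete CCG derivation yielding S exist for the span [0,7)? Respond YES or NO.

[0,7] S   >
  [0,6] S/(S\N)   >
    [0,1] "saw" : (S/(S\N))/PP
    [1,6] PP   >
      [1,2] "cat" : PP/S
      [2,6] S   <
        [2,4] S\N   >
          [2,3] "park" : (S\N)/NP
          [3,4] "bone" : NP
        [4,6] S\(S\N)   <
          [4,5] "ate" : N
          [5,6] "under" : (S\(S\N))\N
  [6,7] "found" : S\N

YES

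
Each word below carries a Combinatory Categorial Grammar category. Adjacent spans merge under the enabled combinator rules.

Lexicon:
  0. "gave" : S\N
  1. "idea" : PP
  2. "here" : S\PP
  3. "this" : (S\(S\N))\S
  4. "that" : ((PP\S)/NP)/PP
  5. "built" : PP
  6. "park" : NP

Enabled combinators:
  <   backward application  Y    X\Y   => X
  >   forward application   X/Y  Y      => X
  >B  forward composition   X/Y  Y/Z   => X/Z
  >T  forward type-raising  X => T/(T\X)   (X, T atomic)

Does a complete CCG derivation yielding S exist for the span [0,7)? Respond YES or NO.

S\N PP S\PP (S\(S\N))\S ((PP\S)/NP)/PP PP NP
CKY chart[0,7] = {N/(N\PP), NP/(NP\PP), PP, PP/(NP\NP), PP/(PP\PP), S/(S\PP)}; S ∉ chart

NO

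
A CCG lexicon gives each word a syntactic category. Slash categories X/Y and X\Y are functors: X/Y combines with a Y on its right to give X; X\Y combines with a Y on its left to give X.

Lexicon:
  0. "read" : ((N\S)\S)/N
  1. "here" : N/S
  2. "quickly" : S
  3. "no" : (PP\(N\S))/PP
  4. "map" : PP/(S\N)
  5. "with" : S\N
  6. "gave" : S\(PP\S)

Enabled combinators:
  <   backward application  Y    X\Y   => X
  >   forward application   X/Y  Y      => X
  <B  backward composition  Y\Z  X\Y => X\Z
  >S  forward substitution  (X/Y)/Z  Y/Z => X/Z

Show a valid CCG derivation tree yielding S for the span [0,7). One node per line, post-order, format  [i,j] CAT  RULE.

[0,1] ((N\S)\S)/N  lex  "read"
[1,2] N/S  lex  "here"
[2,3] S  lex  "quickly"
[1,3] N  >  k=2
[0,3] (N\S)\S  >  k=1
[3,4] (PP\(N\S))/PP  lex  "no"
[4,5] PP/(S\N)  lex  "map"
[5,6] S\N  lex  "with"
[4,6] PP  >  k=5
[3,6] PP\(N\S)  >  k=4
[0,6] PP\S  <B  k=3
[6,7] S\(PP\S)  lex  "gave"
[0,7] S  <  k=6

[0,7] S   <
  [0,6] PP\S   <B
    [0,3] (N\S)\S   >
      [0,1] "read" : ((N\S)\S)/N
      [1,3] N   >
        [1,2] "here" : N/S
        [2,3] "quickly" : S
    [3,6] PP\(N\S)   >
      [3,4] "no" : (PP\(N\S))/PP
      [4,6] PP   >
        [4,5] "map" : PP/(S\N)
        [5,6] "with" : S\N
  [6,7] "gave" : S\(PP\S)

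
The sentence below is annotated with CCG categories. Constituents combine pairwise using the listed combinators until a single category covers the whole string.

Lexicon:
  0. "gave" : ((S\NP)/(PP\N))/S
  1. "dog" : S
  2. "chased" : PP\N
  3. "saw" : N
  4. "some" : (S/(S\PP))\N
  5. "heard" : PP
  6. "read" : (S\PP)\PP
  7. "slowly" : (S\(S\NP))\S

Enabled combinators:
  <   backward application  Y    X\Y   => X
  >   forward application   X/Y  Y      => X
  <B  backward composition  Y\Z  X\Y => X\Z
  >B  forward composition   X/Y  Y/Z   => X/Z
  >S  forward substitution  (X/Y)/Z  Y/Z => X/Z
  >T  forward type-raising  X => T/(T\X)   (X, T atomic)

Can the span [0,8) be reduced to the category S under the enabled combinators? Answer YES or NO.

YES

[0,8] S   <
  [0,3] S\NP   >
    [0,2] (S\NP)/(PP\N)   >
      [0,1] "gave" : ((S\NP)/(PP\N))/S
      [1,2] "dog" : S
    [2,3] "chased" : PP\N
  [3,8] S\(S\NP)   <
    [3,7] S   >
      [3,5] S/(S\PP)   <
        [3,4] "saw" : N
        [4,5] "some" : (S/(S\PP))\N
      [5,7] S\PP   <
        [5,6] "heard" : PP
        [6,7] "read" : (S\PP)\PP
    [7,8] "slowly" : (S\(S\NP))\S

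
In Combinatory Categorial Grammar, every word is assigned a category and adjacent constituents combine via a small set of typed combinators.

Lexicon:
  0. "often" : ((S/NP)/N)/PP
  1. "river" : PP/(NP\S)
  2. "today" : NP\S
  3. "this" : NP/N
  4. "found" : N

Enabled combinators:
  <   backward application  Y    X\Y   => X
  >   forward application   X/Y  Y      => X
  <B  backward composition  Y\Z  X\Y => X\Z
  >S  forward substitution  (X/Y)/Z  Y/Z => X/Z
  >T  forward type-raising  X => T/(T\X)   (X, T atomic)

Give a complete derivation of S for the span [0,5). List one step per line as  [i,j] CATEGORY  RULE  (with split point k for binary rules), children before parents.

[0,5] S   >
  [0,4] S/N   >S
    [0,3] (S/NP)/N   >
      [0,1] "often" : ((S/NP)/N)/PP
      [1,3] PP   >
        [1,2] "river" : PP/(NP\S)
        [2,3] "today" : NP\S
    [3,4] "this" : NP/N
  [4,5] "found" : N

[0,1] ((S/NP)/N)/PP  lex  "often"
[1,2] PP/(NP\S)  lex  "river"
[2,3] NP\S  lex  "today"
[1,3] PP  >  k=2
[0,3] (S/NP)/N  >  k=1
[3,4] NP/N  lex  "this"
[0,4] S/N  >S  k=3
[4,5] N  lex  "found"
[0,5] S  >  k=4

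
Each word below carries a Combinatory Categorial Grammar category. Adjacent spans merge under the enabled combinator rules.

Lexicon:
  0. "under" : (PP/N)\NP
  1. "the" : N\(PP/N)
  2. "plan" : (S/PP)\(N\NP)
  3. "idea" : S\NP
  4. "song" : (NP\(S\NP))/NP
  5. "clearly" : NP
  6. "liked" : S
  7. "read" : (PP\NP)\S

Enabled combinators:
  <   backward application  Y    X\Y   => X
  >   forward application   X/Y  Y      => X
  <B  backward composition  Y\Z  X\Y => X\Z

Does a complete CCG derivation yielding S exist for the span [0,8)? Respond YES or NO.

YES

[0,8] S   >
  [0,3] S/PP   <
    [0,2] N\NP   <B
      [0,1] "under" : (PP/N)\NP
      [1,2] "the" : N\(PP/N)
    [2,3] "plan" : (S/PP)\(N\NP)
  [3,8] PP   <
    [3,6] NP   <
      [3,4] "idea" : S\NP
      [4,6] NP\(S\NP)   >
        [4,5] "song" : (NP\(S\NP))/NP
        [5,6] "clearly" : NP
    [6,8] PP\NP   <
      [6,7] "liked" : S
      [7,8] "read" : (PP\NP)\S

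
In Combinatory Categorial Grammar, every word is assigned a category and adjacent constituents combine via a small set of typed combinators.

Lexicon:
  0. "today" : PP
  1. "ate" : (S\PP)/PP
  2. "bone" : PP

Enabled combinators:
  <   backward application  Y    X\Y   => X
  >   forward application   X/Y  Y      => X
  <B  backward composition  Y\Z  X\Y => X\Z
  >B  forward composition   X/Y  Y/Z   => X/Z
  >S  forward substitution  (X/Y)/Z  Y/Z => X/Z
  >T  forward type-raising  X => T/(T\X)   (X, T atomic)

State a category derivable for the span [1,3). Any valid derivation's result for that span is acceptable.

S\PP

[0,3] S   >
  [0,1] S/(S\PP)   >T
    [0,1] "today" : PP
  [1,3] S\PP   >
    [1,2] "ate" : (S\PP)/PP
    [2,3] "bone" : PP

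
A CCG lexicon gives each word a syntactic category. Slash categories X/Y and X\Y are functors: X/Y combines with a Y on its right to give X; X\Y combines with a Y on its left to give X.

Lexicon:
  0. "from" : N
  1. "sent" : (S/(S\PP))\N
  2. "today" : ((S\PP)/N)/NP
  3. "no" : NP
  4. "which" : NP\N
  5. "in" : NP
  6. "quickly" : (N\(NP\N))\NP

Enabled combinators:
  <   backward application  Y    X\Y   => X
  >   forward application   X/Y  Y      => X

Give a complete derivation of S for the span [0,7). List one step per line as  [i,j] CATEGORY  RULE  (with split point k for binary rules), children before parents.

[0,7] S   >
  [0,2] S/(S\PP)   <
    [0,1] "from" : N
    [1,2] "sent" : (S/(S\PP))\N
  [2,7] S\PP   >
    [2,4] (S\PP)/N   >
      [2,3] "today" : ((S\PP)/N)/NP
      [3,4] "no" : NP
    [4,7] N   <
      [4,5] "which" : NP\N
      [5,7] N\(NP\N)   <
        [5,6] "in" : NP
        [6,7] "quickly" : (N\(NP\N))\NP

[0,1] N  lex  "from"
[1,2] (S/(S\PP))\N  lex  "sent"
[0,2] S/(S\PP)  <  k=1
[2,3] ((S\PP)/N)/NP  lex  "today"
[3,4] NP  lex  "no"
[2,4] (S\PP)/N  >  k=3
[4,5] NP\N  lex  "which"
[5,6] NP  lex  "in"
[6,7] (N\(NP\N))\NP  lex  "quickly"
[5,7] N\(NP\N)  <  k=6
[4,7] N  <  k=5
[2,7] S\PP  >  k=4
[0,7] S  >  k=2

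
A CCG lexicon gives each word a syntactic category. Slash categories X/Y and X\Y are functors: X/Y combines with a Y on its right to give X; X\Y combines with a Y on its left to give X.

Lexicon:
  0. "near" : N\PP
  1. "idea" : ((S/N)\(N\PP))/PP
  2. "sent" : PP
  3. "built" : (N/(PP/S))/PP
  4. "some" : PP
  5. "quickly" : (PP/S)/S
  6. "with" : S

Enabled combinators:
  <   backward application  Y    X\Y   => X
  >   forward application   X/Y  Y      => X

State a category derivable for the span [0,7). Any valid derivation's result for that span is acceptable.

S

[0,7] S   >
  [0,3] S/N   <
    [0,1] "near" : N\PP
    [1,3] (S/N)\(N\PP)   >
      [1,2] "idea" : ((S/N)\(N\PP))/PP
      [2,3] "sent" : PP
  [3,7] N   >
    [3,5] N/(PP/S)   >
      [3,4] "built" : (N/(PP/S))/PP
      [4,5] "some" : PP
    [5,7] PP/S   >
      [5,6] "quickly" : (PP/S)/S
      [6,7] "with" : S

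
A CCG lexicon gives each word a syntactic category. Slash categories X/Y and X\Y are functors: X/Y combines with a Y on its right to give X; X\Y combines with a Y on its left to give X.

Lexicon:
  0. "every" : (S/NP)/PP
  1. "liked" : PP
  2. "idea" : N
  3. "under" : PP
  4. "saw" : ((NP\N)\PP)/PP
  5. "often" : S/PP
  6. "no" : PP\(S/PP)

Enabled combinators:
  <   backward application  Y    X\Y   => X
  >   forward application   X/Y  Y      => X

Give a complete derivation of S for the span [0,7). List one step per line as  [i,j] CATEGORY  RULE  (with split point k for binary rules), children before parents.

[0,1] (S/NP)/PP  lex  "every"
[1,2] PP  lex  "liked"
[0,2] S/NP  >  k=1
[2,3] N  lex  "idea"
[3,4] PP  lex  "under"
[4,5] ((NP\N)\PP)/PP  lex  "saw"
[5,6] S/PP  lex  "often"
[6,7] PP\(S/PP)  lex  "no"
[5,7] PP  <  k=6
[4,7] (NP\N)\PP  >  k=5
[3,7] NP\N  <  k=4
[2,7] NP  <  k=3
[0,7] S  >  k=2

[0,7] S   >
  [0,2] S/NP   >
    [0,1] "every" : (S/NP)/PP
    [1,2] "liked" : PP
  [2,7] NP   <
    [2,3] "idea" : N
    [3,7] NP\N   <
      [3,4] "under" : PP
      [4,7] (NP\N)\PP   >
        [4,5] "saw" : ((NP\N)\PP)/PP
        [5,7] PP   <
          [5,6] "often" : S/PP
          [6,7] "no" : PP\(S/PP)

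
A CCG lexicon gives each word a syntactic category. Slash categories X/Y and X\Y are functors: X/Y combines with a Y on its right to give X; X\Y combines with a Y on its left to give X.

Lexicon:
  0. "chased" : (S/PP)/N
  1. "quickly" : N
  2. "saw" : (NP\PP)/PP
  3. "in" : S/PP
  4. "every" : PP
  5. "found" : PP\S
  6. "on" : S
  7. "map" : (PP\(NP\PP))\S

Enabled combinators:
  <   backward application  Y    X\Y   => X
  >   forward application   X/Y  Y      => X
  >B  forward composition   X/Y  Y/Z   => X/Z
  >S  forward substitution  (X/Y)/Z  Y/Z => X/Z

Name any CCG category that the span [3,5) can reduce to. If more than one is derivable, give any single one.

S

[0,8] S   >
  [0,2] S/PP   >
    [0,1] "chased" : (S/PP)/N
    [1,2] "quickly" : N
  [2,8] PP   <
    [2,6] NP\PP   >
      [2,3] "saw" : (NP\PP)/PP
      [3,6] PP   <
        [3,5] S   >
          [3,4] "in" : S/PP
          [4,5] "every" : PP
        [5,6] "found" : PP\S
    [6,8] PP\(NP\PP)   <
      [6,7] "on" : S
      [7,8] "map" : (PP\(NP\PP))\S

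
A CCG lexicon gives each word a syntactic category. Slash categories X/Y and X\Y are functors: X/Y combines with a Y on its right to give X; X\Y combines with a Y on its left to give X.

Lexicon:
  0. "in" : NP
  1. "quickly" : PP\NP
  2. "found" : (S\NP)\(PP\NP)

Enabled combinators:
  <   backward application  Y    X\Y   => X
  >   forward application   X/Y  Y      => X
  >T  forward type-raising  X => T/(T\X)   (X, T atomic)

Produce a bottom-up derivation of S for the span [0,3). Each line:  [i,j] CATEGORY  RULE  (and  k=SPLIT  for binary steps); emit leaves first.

[0,1] NP  lex  "in"
[1,2] PP\NP  lex  "quickly"
[2,3] (S\NP)\(PP\NP)  lex  "found"
[1,3] S\NP  <  k=2
[0,3] S  <  k=1

[0,3] S   <
  [0,1] "in" : NP
  [1,3] S\NP   <
    [1,2] "quickly" : PP\NP
    [2,3] "found" : (S\NP)\(PP\NP)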